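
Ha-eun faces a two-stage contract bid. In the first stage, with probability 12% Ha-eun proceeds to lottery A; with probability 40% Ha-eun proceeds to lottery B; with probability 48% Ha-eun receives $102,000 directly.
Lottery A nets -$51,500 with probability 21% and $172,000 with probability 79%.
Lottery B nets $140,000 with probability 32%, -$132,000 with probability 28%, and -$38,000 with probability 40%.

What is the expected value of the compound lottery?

$61,023.80

EV(A) = 0.21 × (-51500) + 0.79 × 172000 = -10815 + 135880 = 125065
EV(B) = 0.32 × 140000 + 0.28 × (-132000) + 0.4 × (-38000) = 44800 − 36960 − 15200 = -7360
Branch C: 102000 (certain)
Overall = 0.12 × 125065 + 0.4 × (-7360) + 0.48 × 102000 = 15007.8 − 2944 + 48960 = 61023.8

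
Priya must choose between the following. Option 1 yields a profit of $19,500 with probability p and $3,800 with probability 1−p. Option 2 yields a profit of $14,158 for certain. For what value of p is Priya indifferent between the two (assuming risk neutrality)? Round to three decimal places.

p = 0.660

p·19500 + (1−p)·3800 = 14158
15700p + 3800 = 14158
p = (14158 − 3800) / 15700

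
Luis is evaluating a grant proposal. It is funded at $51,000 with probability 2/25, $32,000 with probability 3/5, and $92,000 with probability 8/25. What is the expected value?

$52,720

EV = 2/25 × 51000 + 3/5 × 32000 + 8/25 × 92000 = 4080 + 19200 + 29440 = 52720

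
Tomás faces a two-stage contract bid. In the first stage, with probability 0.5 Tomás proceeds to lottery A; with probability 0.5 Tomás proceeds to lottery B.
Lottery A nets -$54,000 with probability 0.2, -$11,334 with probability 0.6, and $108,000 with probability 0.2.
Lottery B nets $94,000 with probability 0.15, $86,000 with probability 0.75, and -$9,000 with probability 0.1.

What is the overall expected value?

EV(A) = 0.2 × (-54000) + 0.6 × (-11334) + 0.2 × 108000 = -10800 − 6800.4 + 21600 = 3999.6
EV(B) = 0.15 × 94000 + 0.75 × 86000 + 0.1 × (-9000) = 14100 + 64500 − 900 = 77700
Overall = 0.5 × 3999.6 + 0.5 × 77700 = 1999.8 + 38850 = 40849.8

$40,849.80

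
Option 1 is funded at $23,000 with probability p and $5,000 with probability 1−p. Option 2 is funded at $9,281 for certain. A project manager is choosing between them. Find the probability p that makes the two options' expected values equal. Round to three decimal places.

p = 0.238

p·23000 + (1−p)·5000 = 9281
18000p + 5000 = 9281
p = (9281 − 5000) / 18000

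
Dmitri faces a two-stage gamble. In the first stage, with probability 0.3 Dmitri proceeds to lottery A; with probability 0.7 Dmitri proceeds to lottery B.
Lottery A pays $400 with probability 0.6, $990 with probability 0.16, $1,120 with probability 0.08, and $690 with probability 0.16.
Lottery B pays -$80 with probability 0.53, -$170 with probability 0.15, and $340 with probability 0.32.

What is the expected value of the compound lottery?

EV(A) = 0.6 × 400 + 0.16 × 990 + 0.08 × 1120 + 0.16 × 690 = 240 + 158.4 + 89.6 + 110.4 = 598.4
EV(B) = 0.53 × (-80) + 0.15 × (-170) + 0.32 × 340 = -42.4 − 25.5 + 108.8 = 40.9
Overall = 0.3 × 598.4 + 0.7 × 40.9 = 179.52 + 28.63 = 208.15

$208.15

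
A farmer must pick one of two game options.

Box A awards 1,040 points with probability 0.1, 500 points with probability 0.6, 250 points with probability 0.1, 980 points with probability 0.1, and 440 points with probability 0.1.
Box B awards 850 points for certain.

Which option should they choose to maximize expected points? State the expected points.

Box B (850 points)

Box A = 0.1 × 1040 + 0.6 × 500 + 0.1 × 250 + 0.1 × 980 + 0.1 × 440 = 104 + 300 + 25 + 98 + 44 = 571
Box B: 850 (certain)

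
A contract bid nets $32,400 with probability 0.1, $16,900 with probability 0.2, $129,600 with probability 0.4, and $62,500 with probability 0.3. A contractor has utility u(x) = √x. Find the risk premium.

$8,041

E[u] = 0.1·√32400 + 0.2·√16900 + 0.4·√129600 + 0.3·√62500 = 0.1·180 + 0.2·130 + 0.4·360 + 0.3·250 = 263
CE = (263)² = 69169
Risk premium = EV − CE = 77210 − 69169 = 8041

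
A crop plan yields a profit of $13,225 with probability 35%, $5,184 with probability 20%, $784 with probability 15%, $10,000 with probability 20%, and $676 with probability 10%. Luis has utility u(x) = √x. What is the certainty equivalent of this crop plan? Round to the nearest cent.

$6,634.10

E[u] = 0.35·√13225 + 0.2·√5184 + 0.15·√784 + 0.2·√10000 + 0.1·√676 = 0.35·115 + 0.2·72 + 0.15·28 + 0.2·100 + 0.1·26 = 81.45
CE = (81.45)² = 6634.1025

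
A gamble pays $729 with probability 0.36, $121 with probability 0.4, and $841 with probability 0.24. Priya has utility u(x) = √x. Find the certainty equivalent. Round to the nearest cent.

$444.37

E[u] = 0.36·√729 + 0.4·√121 + 0.24·√841 = 0.36·27 + 0.4·11 + 0.24·29 = 21.08
CE = (21.08)² = 444.3664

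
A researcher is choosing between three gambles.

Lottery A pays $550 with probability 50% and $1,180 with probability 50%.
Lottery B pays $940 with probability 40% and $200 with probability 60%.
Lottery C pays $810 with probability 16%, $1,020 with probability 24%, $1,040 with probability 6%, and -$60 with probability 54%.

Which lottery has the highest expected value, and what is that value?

Lottery A = 0.5 × 550 + 0.5 × 1180 = 275 + 590 = 865
Lottery B = 0.4 × 940 + 0.6 × 200 = 376 + 120 = 496
Lottery C = 0.16 × 810 + 0.24 × 1020 + 0.06 × 1040 + 0.54 × (-60) = 129.6 + 244.8 + 62.4 − 32.4 = 404.4

Lottery A ($865)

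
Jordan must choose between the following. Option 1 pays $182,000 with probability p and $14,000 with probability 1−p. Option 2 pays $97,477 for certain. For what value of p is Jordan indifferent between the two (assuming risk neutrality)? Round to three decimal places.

p·182000 + (1−p)·14000 = 97477
168000p + 14000 = 97477
p = (97477 − 14000) / 168000

p = 0.497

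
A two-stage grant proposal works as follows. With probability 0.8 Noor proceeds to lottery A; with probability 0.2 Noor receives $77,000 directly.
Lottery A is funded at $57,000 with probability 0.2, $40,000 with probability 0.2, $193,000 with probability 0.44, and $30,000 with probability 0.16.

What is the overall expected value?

$102,696

EV(A) = 0.2 × 57000 + 0.2 × 40000 + 0.44 × 193000 + 0.16 × 30000 = 11400 + 8000 + 84920 + 4800 = 109120
Branch B: 77000 (certain)
Overall = 0.8 × 109120 + 0.2 × 77000 = 87296 + 15400 = 102696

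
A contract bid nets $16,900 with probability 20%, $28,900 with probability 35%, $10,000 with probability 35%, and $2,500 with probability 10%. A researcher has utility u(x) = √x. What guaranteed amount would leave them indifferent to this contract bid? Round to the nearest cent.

E[u] = 0.2·√16900 + 0.35·√28900 + 0.35·√10000 + 0.1·√2500 = 0.2·130 + 0.35·170 + 0.35·100 + 0.1·50 = 125.5
CE = (125.5)² = 15750.25

$15,750.25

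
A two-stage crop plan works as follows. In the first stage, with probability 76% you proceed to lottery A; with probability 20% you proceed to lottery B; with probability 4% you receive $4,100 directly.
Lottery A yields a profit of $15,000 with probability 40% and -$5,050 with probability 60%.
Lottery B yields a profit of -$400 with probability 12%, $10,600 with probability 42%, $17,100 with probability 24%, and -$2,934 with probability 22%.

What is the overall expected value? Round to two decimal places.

$3,993.70

EV(A) = 0.4 × 15000 + 0.6 × (-5050) = 6000 − 3030 = 2970
EV(B) = 0.12 × (-400) + 0.42 × 10600 + 0.24 × 17100 + 0.22 × (-2934) = -48 + 4452 + 4104 − 645.48 = 7862.52
Branch C: 4100 (certain)
Overall = 0.76 × 2970 + 0.2 × 7862.52 + 0.04 × 4100 = 2257.2 + 1572.504 + 164 = 3993.704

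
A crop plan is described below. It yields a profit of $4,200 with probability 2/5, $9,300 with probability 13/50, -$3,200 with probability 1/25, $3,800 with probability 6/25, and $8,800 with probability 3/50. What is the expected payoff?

$5,410

EV = 2/5 × 4200 + 13/50 × 9300 + 1/25 × (-3200) + 6/25 × 3800 + 3/50 × 8800 = 1680 + 2418 − 128 + 912 + 528 = 5410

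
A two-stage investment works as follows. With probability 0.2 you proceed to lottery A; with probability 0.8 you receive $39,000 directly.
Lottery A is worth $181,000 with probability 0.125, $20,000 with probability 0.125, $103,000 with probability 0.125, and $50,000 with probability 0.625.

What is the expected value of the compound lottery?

$45,050

EV(A) = 0.125 × 181000 + 0.125 × 20000 + 0.125 × 103000 + 0.625 × 50000 = 22625 + 2500 + 12875 + 31250 = 69250
Branch B: 39000 (certain)
Overall = 0.2 × 69250 + 0.8 × 39000 = 13850 + 31200 = 45050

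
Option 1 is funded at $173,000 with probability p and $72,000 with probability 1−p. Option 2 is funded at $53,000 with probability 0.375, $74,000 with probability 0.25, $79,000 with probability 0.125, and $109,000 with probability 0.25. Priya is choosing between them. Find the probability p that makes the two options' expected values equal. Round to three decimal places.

p = 0.035

EV(Option 2) = 0.375 × 53000 + 0.25 × 74000 + 0.125 × 79000 + 0.25 × 109000 = 19875 + 18500 + 9875 + 27250 = 75500
p·173000 + (1−p)·72000 = 75500
101000p + 72000 = 75500
p = (75500 − 72000) / 101000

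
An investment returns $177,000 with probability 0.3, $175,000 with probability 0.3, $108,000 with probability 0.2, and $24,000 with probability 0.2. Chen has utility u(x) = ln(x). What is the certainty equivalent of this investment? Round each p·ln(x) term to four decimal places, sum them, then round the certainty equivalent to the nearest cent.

$107,173.04

E[u] = 0.3·ln(177000) + 0.3·ln(175000) + 0.2·ln(108000) + 0.2·ln(24000) = 3.6252 + 3.6218 + 2.3180 + 2.0172 = 11.5822
CE = e^11.5822 ≈ 107173.04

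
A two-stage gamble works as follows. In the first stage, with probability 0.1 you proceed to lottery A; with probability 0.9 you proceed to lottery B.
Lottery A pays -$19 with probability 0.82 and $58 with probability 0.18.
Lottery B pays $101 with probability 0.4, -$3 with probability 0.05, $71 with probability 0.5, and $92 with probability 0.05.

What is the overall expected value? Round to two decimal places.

EV(A) = 0.82 × (-19) + 0.18 × 58 = -15.58 + 10.44 = -5.14
EV(B) = 0.4 × 101 + 0.05 × (-3) + 0.5 × 71 + 0.05 × 92 = 40.4 − 0.15 + 35.5 + 4.6 = 80.35
Overall = 0.1 × (-5.14) + 0.9 × 80.35 = -0.514 + 72.315 = 71.801

$71.80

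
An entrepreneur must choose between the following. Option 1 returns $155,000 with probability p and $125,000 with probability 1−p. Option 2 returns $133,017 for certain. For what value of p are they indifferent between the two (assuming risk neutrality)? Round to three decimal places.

p·155000 + (1−p)·125000 = 133017
30000p + 125000 = 133017
p = (133017 − 125000) / 30000

p = 0.267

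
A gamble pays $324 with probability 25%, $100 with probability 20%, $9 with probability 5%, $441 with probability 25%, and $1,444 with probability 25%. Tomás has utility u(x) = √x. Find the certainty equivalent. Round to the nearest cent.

$457.96

E[u] = 0.25·√324 + 0.2·√100 + 0.05·√9 + 0.25·√441 + 0.25·√1444 = 0.25·18 + 0.2·10 + 0.05·3 + 0.25·21 + 0.25·38 = 21.4
CE = (21.4)² = 457.96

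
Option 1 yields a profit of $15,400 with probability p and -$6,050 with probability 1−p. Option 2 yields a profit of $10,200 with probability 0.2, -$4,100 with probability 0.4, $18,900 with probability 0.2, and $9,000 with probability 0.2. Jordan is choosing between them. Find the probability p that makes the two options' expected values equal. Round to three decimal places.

EV(Option 2) = 0.2 × 10200 + 0.4 × (-4100) + 0.2 × 18900 + 0.2 × 9000 = 2040 − 1640 + 3780 + 1800 = 5980
p·15400 + (1−p)·(-6050) = 5980
21450p − 6050 = 5980
p = (5980 + 6050) / 21450

p = 0.561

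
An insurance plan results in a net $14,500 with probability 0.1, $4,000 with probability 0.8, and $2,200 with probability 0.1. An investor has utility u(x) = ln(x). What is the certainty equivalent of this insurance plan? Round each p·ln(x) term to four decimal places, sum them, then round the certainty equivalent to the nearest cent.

$4,285.53

E[u] = 0.1·ln(14500) + 0.8·ln(4000) + 0.1·ln(2200) = 0.9582 + 6.6352 + 0.7696 = 8.3630
CE = e^8.3630 ≈ 4285.53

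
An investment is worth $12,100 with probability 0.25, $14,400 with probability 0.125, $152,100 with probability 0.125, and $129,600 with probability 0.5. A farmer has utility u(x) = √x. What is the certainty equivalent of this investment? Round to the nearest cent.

$73,576.56

E[u] = 0.25·√12100 + 0.125·√14400 + 0.125·√152100 + 0.5·√129600 = 0.25·110 + 0.125·120 + 0.125·390 + 0.5·360 = 271.25
CE = (271.25)² = 73576.5625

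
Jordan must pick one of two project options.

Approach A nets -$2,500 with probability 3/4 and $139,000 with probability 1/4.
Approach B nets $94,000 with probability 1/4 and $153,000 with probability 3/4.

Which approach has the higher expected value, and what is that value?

Approach B ($138,250)

Approach A = 3/4 × (-2500) + 1/4 × 139000 = -1875 + 34750 = 32875
Approach B = 1/4 × 94000 + 3/4 × 153000 = 23500 + 114750 = 138250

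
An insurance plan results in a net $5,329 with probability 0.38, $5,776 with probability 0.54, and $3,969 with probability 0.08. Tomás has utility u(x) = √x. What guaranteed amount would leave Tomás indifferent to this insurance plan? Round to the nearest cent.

E[u] = 0.38·√5329 + 0.54·√5776 + 0.08·√3969 = 0.38·73 + 0.54·76 + 0.08·63 = 73.82
CE = (73.82)² = 5449.3924

$5,449.39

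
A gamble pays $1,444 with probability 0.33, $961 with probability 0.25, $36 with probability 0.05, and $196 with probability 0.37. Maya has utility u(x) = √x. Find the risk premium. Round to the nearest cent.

E[u] = 0.33·√1444 + 0.25·√961 + 0.05·√36 + 0.37·√196 = 0.33·38 + 0.25·31 + 0.05·6 + 0.37·14 = 25.77
CE = (25.77)² = 664.0929
Risk premium = EV − CE = 791.09 − 664.0929 = 126.9971

$127.00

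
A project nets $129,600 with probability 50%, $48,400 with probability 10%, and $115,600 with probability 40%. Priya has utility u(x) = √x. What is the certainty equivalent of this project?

$114,244

E[u] = 0.5·√129600 + 0.1·√48400 + 0.4·√115600 = 0.5·360 + 0.1·220 + 0.4·340 = 338
CE = (338)² = 114244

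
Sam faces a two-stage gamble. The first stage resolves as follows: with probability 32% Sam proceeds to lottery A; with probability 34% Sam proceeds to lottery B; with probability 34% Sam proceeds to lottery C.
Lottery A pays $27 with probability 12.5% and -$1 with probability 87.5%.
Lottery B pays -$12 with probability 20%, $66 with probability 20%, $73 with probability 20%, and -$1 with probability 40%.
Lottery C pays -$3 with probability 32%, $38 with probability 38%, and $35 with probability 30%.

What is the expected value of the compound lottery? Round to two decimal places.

EV(A) = 0.125 × 27 + 0.875 × (-1) = 3.375 − 0.875 = 2.5
EV(B) = 0.2 × (-12) + 0.2 × 66 + 0.2 × 73 + 0.4 × (-1) = -2.4 + 13.2 + 14.6 − 0.4 = 25
EV(C) = 0.32 × (-3) + 0.38 × 38 + 0.3 × 35 = -0.96 + 14.44 + 10.5 = 23.98
Overall = 0.32 × 2.5 + 0.34 × 25 + 0.34 × 23.98 = 0.8 + 8.5 + 8.1532 = 17.4532

$17.45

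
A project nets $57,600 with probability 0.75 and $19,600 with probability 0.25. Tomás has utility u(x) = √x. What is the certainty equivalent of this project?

$46,225

E[u] = 0.75·√57600 + 0.25·√19600 = 0.75·240 + 0.25·140 = 215
CE = (215)² = 46225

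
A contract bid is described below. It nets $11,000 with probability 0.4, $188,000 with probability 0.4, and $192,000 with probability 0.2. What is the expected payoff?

$118,000

EV = 0.4 × 11000 + 0.4 × 188000 + 0.2 × 192000 = 4400 + 75200 + 38400 = 118000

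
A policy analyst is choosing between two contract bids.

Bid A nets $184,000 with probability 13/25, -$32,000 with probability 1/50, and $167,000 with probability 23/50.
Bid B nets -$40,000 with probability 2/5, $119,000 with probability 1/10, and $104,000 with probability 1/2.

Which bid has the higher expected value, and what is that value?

Bid A ($171,860)

Bid A = 13/25 × 184000 + 1/50 × (-32000) + 23/50 × 167000 = 95680 − 640 + 76820 = 171860
Bid B = 2/5 × (-40000) + 1/10 × 119000 + 1/2 × 104000 = -16000 + 11900 + 52000 = 47900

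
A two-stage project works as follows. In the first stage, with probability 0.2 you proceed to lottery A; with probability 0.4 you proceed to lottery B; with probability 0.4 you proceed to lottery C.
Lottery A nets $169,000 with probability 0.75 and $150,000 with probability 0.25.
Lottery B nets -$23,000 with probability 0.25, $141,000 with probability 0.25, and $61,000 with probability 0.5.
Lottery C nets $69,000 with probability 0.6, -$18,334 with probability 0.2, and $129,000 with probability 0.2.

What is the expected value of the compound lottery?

EV(A) = 0.75 × 169000 + 0.25 × 150000 = 126750 + 37500 = 164250
EV(B) = 0.25 × (-23000) + 0.25 × 141000 + 0.5 × 61000 = -5750 + 35250 + 30500 = 60000
EV(C) = 0.6 × 69000 + 0.2 × (-18334) + 0.2 × 129000 = 41400 − 3666.8 + 25800 = 63533.2
Overall = 0.2 × 164250 + 0.4 × 60000 + 0.4 × 63533.2 = 32850 + 24000 + 25413.28 = 82263.28

$82,263.28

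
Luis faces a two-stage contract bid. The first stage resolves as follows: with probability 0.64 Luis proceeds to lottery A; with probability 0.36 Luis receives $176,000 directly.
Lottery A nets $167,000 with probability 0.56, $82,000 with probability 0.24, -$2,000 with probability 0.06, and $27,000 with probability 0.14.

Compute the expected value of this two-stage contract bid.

EV(A) = 0.56 × 167000 + 0.24 × 82000 + 0.06 × (-2000) + 0.14 × 27000 = 93520 + 19680 − 120 + 3780 = 116860
Branch B: 176000 (certain)
Overall = 0.64 × 116860 + 0.36 × 176000 = 74790.4 + 63360 = 138150.4

$138,150.40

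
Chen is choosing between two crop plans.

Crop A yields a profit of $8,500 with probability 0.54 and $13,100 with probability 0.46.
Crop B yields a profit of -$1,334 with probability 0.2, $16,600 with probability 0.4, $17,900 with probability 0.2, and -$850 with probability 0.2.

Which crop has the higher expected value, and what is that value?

Crop A ($10,616)

Crop A = 0.54 × 8500 + 0.46 × 13100 = 4590 + 6026 = 10616
Crop B = 0.2 × (-1334) + 0.4 × 16600 + 0.2 × 17900 + 0.2 × (-850) = -266.8 + 6640 + 3580 − 170 = 9783.2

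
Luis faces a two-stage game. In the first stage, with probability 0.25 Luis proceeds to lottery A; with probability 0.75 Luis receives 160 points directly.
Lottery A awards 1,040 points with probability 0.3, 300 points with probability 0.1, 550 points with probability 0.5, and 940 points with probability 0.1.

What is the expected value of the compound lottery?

EV(A) = 0.3 × 1040 + 0.1 × 300 + 0.5 × 550 + 0.1 × 940 = 312 + 30 + 275 + 94 = 711
Branch B: 160 (certain)
Overall = 0.25 × 711 + 0.75 × 160 = 177.75 + 120 = 297.75

297.75 points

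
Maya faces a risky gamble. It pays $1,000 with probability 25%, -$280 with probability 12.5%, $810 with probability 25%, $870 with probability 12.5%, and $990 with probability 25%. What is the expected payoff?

$773.75

EV = 0.25 × 1000 + 0.125 × (-280) + 0.25 × 810 + 0.125 × 870 + 0.25 × 990 = 250 − 35 + 202.5 + 108.75 + 247.5 = 773.75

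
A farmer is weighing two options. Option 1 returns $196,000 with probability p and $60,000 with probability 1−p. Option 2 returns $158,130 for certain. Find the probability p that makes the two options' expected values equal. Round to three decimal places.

p·196000 + (1−p)·60000 = 158130
136000p + 60000 = 158130
p = (158130 − 60000) / 136000

p = 0.722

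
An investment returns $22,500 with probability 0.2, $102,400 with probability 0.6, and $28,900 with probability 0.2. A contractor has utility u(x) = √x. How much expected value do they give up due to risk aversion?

E[u] = 0.2·√22500 + 0.6·√102400 + 0.2·√28900 = 0.2·150 + 0.6·320 + 0.2·170 = 256
CE = (256)² = 65536
Risk premium = EV − CE = 71720 − 65536 = 6184

$6,184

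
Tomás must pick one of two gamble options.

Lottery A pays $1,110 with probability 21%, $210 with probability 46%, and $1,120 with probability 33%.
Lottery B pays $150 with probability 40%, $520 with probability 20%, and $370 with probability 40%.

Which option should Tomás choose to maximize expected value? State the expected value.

Lottery A ($699.30)

Lottery A = 0.21 × 1110 + 0.46 × 210 + 0.33 × 1120 = 233.1 + 96.6 + 369.6 = 699.3
Lottery B = 0.4 × 150 + 0.2 × 520 + 0.4 × 370 = 60 + 104 + 148 = 312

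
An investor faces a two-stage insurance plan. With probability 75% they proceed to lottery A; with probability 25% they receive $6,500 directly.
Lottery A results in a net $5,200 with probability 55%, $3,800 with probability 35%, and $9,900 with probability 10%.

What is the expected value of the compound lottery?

EV(A) = 0.55 × 5200 + 0.35 × 3800 + 0.1 × 9900 = 2860 + 1330 + 990 = 5180
Branch B: 6500 (certain)
Overall = 0.75 × 5180 + 0.25 × 6500 = 3885 + 1625 = 5510

$5,510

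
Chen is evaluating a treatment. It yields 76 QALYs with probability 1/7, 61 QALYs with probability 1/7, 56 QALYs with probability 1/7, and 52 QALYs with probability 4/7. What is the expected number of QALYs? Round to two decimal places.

EV = 1/7 × 76 + 1/7 × 61 + 1/7 × 56 + 4/7 × 52 = 10.8571 + 8.7143 + 8 + 29.7143 = 57.2857

57.29 QALYs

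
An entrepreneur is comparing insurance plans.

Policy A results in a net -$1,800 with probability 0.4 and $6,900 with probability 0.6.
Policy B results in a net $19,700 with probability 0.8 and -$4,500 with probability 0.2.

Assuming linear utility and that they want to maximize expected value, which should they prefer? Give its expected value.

Policy B ($14,860)

Policy A = 0.4 × (-1800) + 0.6 × 6900 = -720 + 4140 = 3420
Policy B = 0.8 × 19700 + 0.2 × (-4500) = 15760 − 900 = 14860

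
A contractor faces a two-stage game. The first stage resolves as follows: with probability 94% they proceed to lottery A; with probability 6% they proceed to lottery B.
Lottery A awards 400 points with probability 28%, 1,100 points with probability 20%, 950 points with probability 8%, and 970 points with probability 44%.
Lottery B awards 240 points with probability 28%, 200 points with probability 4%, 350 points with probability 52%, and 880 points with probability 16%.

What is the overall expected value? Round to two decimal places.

EV(A) = 0.28 × 400 + 0.2 × 1100 + 0.08 × 950 + 0.44 × 970 = 112 + 220 + 76 + 426.8 = 834.8
EV(B) = 0.28 × 240 + 0.04 × 200 + 0.52 × 350 + 0.16 × 880 = 67.2 + 8 + 182 + 140.8 = 398
Overall = 0.94 × 834.8 + 0.06 × 398 = 784.712 + 23.88 = 808.592

808.59 points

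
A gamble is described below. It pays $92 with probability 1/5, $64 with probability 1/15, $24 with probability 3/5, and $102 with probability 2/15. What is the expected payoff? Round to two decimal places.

EV = 1/5 × 92 + 1/15 × 64 + 3/5 × 24 + 2/15 × 102 = 18.4 + 4.2667 + 14.4 + 13.6 = 50.6667

$50.67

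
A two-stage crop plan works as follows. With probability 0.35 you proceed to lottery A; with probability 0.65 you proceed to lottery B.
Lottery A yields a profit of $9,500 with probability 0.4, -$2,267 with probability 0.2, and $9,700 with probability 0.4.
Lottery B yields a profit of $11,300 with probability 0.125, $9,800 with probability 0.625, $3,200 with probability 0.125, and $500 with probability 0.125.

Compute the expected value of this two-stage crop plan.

$7,729.31

EV(A) = 0.4 × 9500 + 0.2 × (-2267) + 0.4 × 9700 = 3800 − 453.4 + 3880 = 7226.6
EV(B) = 0.125 × 11300 + 0.625 × 9800 + 0.125 × 3200 + 0.125 × 500 = 1412.5 + 6125 + 400 + 62.5 = 8000
Overall = 0.35 × 7226.6 + 0.65 × 8000 = 2529.31 + 5200 = 7729.31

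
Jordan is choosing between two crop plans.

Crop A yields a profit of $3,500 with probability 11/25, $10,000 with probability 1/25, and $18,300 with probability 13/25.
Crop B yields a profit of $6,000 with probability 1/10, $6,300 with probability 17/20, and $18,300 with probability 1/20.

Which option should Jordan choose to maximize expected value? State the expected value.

Crop A = 11/25 × 3500 + 1/25 × 10000 + 13/25 × 18300 = 1540 + 400 + 9516 = 11456
Crop B = 1/10 × 6000 + 17/20 × 6300 + 1/20 × 18300 = 600 + 5355 + 915 = 6870

Crop A ($11,456)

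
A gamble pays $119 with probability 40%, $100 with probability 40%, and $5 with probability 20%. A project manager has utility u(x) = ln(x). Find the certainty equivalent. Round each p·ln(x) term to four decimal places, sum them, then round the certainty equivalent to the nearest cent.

$58.89

E[u] = 0.4·ln(119) + 0.4·ln(100) + 0.2·ln(5) = 1.9116 + 1.8421 + 0.3219 = 4.0756
CE = e^4.0756 ≈ 58.89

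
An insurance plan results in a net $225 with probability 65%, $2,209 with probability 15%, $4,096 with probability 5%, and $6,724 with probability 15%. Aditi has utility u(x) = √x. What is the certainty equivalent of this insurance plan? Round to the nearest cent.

$1,043.29

E[u] = 0.65·√225 + 0.15·√2209 + 0.05·√4096 + 0.15·√6724 = 0.65·15 + 0.15·47 + 0.05·64 + 0.15·82 = 32.3
CE = (32.3)² = 1043.29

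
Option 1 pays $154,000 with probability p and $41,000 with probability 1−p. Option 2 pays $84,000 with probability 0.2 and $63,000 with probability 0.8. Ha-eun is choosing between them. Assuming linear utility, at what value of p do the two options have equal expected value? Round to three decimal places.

p = 0.232

EV(Option 2) = 0.2 × 84000 + 0.8 × 63000 = 16800 + 50400 = 67200
p·154000 + (1−p)·41000 = 67200
113000p + 41000 = 67200
p = (67200 − 41000) / 113000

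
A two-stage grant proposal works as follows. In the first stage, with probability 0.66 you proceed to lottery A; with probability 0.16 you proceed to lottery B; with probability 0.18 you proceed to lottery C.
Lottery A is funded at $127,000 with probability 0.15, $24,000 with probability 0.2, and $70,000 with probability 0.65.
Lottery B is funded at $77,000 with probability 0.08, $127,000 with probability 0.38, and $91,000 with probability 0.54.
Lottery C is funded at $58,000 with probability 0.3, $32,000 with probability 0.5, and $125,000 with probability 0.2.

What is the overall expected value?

$72,852.60

EV(A) = 0.15 × 127000 + 0.2 × 24000 + 0.65 × 70000 = 19050 + 4800 + 45500 = 69350
EV(B) = 0.08 × 77000 + 0.38 × 127000 + 0.54 × 91000 = 6160 + 48260 + 49140 = 103560
EV(C) = 0.3 × 58000 + 0.5 × 32000 + 0.2 × 125000 = 17400 + 16000 + 25000 = 58400
Overall = 0.66 × 69350 + 0.16 × 103560 + 0.18 × 58400 = 45771 + 16569.6 + 10512 = 72852.6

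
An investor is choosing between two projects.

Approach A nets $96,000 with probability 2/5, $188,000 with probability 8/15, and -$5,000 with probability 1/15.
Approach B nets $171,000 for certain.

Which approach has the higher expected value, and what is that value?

Approach B ($171,000)

Approach A = 2/5 × 96000 + 8/15 × 188000 + 1/15 × (-5000) = 38400 + 100266.6667 − 333.3333 = 138333.3333
Approach B: 171000 (certain)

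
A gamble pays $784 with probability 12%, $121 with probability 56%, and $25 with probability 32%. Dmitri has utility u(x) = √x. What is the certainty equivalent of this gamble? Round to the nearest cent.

E[u] = 0.12·√784 + 0.56·√121 + 0.32·√25 = 0.12·28 + 0.56·11 + 0.32·5 = 11.12
CE = (11.12)² = 123.6544

$123.65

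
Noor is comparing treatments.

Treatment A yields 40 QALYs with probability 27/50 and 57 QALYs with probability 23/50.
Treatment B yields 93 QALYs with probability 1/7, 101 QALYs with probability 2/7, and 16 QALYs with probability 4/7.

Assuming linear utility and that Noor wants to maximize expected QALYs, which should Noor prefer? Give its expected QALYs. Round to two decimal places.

Treatment B (51.29 QALYs)

Treatment A = 27/50 × 40 + 23/50 × 57 = 21.6 + 26.22 = 47.82
Treatment B = 1/7 × 93 + 2/7 × 101 + 4/7 × 16 = 13.2857 + 28.8571 + 9.1429 = 51.2857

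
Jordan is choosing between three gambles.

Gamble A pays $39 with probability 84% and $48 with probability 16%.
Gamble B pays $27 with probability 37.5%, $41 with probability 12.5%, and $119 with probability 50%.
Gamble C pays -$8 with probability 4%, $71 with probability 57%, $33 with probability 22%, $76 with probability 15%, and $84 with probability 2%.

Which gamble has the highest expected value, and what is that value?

Gamble A = 0.84 × 39 + 0.16 × 48 = 32.76 + 7.68 = 40.44
Gamble B = 0.375 × 27 + 0.125 × 41 + 0.5 × 119 = 10.125 + 5.125 + 59.5 = 74.75
Gamble C = 0.04 × (-8) + 0.57 × 71 + 0.22 × 33 + 0.15 × 76 + 0.02 × 84 = -0.32 + 40.47 + 7.26 + 11.4 + 1.68 = 60.49

Gamble B ($74.75)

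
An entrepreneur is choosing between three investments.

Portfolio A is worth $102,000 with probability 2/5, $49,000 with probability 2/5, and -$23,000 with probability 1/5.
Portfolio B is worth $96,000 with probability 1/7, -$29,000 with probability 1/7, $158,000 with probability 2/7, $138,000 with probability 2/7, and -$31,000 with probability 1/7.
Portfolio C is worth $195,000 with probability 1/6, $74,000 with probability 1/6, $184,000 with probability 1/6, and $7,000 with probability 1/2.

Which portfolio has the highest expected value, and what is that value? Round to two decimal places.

Portfolio A = 2/5 × 102000 + 2/5 × 49000 + 1/5 × (-23000) = 40800 + 19600 − 4600 = 55800
Portfolio B = 1/7 × 96000 + 1/7 × (-29000) + 2/7 × 158000 + 2/7 × 138000 + 1/7 × (-31000) = 13714.2857 − 4142.8571 + 45142.8571 + 39428.5714 − 4428.5714 = 89714.2857
Portfolio C = 1/6 × 195000 + 1/6 × 74000 + 1/6 × 184000 + 1/2 × 7000 = 32500 + 12333.3333 + 30666.6667 + 3500 = 79000

Portfolio B ($89,714.29)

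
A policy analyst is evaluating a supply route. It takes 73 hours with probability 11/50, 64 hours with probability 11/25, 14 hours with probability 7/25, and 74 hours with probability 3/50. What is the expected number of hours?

52.58 hours

EV = 11/50 × 73 + 11/25 × 64 + 7/25 × 14 + 3/50 × 74 = 16.06 + 28.16 + 3.92 + 4.44 = 52.58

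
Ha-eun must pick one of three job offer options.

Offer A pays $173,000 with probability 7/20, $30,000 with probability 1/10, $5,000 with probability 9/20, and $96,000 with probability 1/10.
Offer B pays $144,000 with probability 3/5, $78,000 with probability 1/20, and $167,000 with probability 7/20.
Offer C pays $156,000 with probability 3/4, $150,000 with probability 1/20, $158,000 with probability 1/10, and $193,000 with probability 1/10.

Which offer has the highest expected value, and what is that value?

Offer A = 7/20 × 173000 + 1/10 × 30000 + 9/20 × 5000 + 1/10 × 96000 = 60550 + 3000 + 2250 + 9600 = 75400
Offer B = 3/5 × 144000 + 1/20 × 78000 + 7/20 × 167000 = 86400 + 3900 + 58450 = 148750
Offer C = 3/4 × 156000 + 1/20 × 150000 + 1/10 × 158000 + 1/10 × 193000 = 117000 + 7500 + 15800 + 19300 = 159600

Offer C ($159,600)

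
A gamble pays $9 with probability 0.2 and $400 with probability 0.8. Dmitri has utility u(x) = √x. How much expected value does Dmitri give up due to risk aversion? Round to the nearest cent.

$46.24

E[u] = 0.2·√9 + 0.8·√400 = 0.2·3 + 0.8·20 = 16.6
CE = (16.6)² = 275.56
Risk premium = EV − CE = 321.8 − 275.56 = 46.24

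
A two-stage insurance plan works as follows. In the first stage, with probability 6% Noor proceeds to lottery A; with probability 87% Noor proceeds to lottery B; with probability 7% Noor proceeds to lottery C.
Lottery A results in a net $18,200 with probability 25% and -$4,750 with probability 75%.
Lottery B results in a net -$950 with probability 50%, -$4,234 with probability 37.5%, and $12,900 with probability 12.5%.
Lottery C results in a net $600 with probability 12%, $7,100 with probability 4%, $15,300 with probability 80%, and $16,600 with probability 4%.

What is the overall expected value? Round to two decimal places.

$595.73

EV(A) = 0.25 × 18200 + 0.75 × (-4750) = 4550 − 3562.5 = 987.5
EV(B) = 0.5 × (-950) + 0.375 × (-4234) + 0.125 × 12900 = -475 − 1587.75 + 1612.5 = -450.25
EV(C) = 0.12 × 600 + 0.04 × 7100 + 0.8 × 15300 + 0.04 × 16600 = 72 + 284 + 12240 + 664 = 13260
Overall = 0.06 × 987.5 + 0.87 × (-450.25) + 0.07 × 13260 = 59.25 − 391.7175 + 928.2 = 595.7325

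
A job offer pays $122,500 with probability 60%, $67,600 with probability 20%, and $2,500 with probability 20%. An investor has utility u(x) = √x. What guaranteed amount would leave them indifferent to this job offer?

$73,984

E[u] = 0.6·√122500 + 0.2·√67600 + 0.2·√2500 = 0.6·350 + 0.2·260 + 0.2·50 = 272
CE = (272)² = 73984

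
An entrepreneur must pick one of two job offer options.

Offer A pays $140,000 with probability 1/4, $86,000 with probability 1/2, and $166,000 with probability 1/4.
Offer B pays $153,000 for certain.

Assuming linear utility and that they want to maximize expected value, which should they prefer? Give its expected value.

Offer A = 1/4 × 140000 + 1/2 × 86000 + 1/4 × 166000 = 35000 + 43000 + 41500 = 119500
Offer B: 153000 (certain)

Offer B ($153,000)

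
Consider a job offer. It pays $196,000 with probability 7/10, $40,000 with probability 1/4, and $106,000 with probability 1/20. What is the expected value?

EV = 7/10 × 196000 + 1/4 × 40000 + 1/20 × 106000 = 137200 + 10000 + 5300 = 152500

$152,500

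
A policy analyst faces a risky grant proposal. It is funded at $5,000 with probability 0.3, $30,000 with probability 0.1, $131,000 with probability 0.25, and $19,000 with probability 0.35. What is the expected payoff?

EV = 0.3 × 5000 + 0.1 × 30000 + 0.25 × 131000 + 0.35 × 19000 = 1500 + 3000 + 32750 + 6650 = 43900

$43,900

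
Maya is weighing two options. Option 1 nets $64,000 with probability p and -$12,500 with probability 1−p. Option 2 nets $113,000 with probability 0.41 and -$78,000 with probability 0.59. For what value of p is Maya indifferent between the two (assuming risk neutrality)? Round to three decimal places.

EV(Option 2) = 0.41 × 113000 + 0.59 × (-78000) = 46330 − 46020 = 310
p·64000 + (1−p)·(-12500) = 310
76500p − 12500 = 310
p = (310 + 12500) / 76500

p = 0.167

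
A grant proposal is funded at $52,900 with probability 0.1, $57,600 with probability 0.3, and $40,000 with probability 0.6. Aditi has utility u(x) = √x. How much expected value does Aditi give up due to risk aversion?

E[u] = 0.1·√52900 + 0.3·√57600 + 0.6·√40000 = 0.1·230 + 0.3·240 + 0.6·200 = 215
CE = (215)² = 46225
Risk premium = EV − CE = 46570 − 46225 = 345

$345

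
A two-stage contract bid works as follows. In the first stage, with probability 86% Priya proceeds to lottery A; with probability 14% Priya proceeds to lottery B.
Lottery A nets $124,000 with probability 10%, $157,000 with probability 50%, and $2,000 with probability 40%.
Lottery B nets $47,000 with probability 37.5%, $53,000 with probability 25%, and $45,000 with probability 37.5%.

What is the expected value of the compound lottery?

EV(A) = 0.1 × 124000 + 0.5 × 157000 + 0.4 × 2000 = 12400 + 78500 + 800 = 91700
EV(B) = 0.375 × 47000 + 0.25 × 53000 + 0.375 × 45000 = 17625 + 13250 + 16875 = 47750
Overall = 0.86 × 91700 + 0.14 × 47750 = 78862 + 6685 = 85547

$85,547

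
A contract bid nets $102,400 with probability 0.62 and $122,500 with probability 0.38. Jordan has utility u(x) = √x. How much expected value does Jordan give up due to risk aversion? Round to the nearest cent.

$212.04

E[u] = 0.62·√102400 + 0.38·√122500 = 0.62·320 + 0.38·350 = 331.4
CE = (331.4)² = 109825.96
Risk premium = EV − CE = 110038 − 109825.96 = 212.04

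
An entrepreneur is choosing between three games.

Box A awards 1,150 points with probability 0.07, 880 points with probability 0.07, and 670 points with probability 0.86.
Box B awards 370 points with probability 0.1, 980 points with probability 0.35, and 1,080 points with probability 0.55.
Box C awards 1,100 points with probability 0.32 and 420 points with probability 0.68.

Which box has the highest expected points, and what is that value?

Box A = 0.07 × 1150 + 0.07 × 880 + 0.86 × 670 = 80.5 + 61.6 + 576.2 = 718.3
Box B = 0.1 × 370 + 0.35 × 980 + 0.55 × 1080 = 37 + 343 + 594 = 974
Box C = 0.32 × 1100 + 0.68 × 420 = 352 + 285.6 = 637.6

Box B (974 points)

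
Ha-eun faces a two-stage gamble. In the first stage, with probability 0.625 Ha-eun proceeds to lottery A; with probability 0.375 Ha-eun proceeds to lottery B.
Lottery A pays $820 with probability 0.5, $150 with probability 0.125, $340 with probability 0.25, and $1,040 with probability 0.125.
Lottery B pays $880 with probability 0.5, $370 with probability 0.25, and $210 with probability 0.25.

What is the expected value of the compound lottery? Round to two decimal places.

EV(A) = 0.5 × 820 + 0.125 × 150 + 0.25 × 340 + 0.125 × 1040 = 410 + 18.75 + 85 + 130 = 643.75
EV(B) = 0.5 × 880 + 0.25 × 370 + 0.25 × 210 = 440 + 92.5 + 52.5 = 585
Overall = 0.625 × 643.75 + 0.375 × 585 = 402.34375 + 219.375 = 621.71875

$621.72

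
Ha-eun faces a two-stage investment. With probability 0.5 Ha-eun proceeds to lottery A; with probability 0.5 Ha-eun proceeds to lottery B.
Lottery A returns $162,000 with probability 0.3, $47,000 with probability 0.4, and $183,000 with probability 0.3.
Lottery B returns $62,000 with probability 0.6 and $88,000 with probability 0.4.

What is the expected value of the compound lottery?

EV(A) = 0.3 × 162000 + 0.4 × 47000 + 0.3 × 183000 = 48600 + 18800 + 54900 = 122300
EV(B) = 0.6 × 62000 + 0.4 × 88000 = 37200 + 35200 = 72400
Overall = 0.5 × 122300 + 0.5 × 72400 = 61150 + 36200 = 97350

$97,350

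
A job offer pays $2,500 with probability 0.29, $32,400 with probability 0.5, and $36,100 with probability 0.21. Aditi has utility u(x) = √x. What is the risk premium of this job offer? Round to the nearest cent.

$3,654.64

E[u] = 0.29·√2500 + 0.5·√32400 + 0.21·√36100 = 0.29·50 + 0.5·180 + 0.21·190 = 144.4
CE = (144.4)² = 20851.36
Risk premium = EV − CE = 24506 − 20851.36 = 3654.64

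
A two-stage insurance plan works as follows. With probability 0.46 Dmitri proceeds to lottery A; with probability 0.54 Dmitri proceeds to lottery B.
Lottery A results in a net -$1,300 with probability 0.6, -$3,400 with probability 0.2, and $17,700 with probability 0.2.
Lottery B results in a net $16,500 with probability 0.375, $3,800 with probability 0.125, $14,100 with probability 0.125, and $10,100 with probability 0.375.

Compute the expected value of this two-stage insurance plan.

EV(A) = 0.6 × (-1300) + 0.2 × (-3400) + 0.2 × 17700 = -780 − 680 + 3540 = 2080
EV(B) = 0.375 × 16500 + 0.125 × 3800 + 0.125 × 14100 + 0.375 × 10100 = 6187.5 + 475 + 1762.5 + 3787.5 = 12212.5
Overall = 0.46 × 2080 + 0.54 × 12212.5 = 956.8 + 6594.75 = 7551.55

$7,551.55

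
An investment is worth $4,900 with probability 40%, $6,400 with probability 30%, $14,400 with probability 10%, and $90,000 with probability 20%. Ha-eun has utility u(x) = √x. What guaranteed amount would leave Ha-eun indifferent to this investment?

E[u] = 0.4·√4900 + 0.3·√6400 + 0.1·√14400 + 0.2·√90000 = 0.4·70 + 0.3·80 + 0.1·120 + 0.2·300 = 124
CE = (124)² = 15376

$15,376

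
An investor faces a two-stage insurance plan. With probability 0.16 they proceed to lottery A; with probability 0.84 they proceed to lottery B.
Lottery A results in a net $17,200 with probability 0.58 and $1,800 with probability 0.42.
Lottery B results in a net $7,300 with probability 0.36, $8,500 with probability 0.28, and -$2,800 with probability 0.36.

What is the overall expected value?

EV(A) = 0.58 × 17200 + 0.42 × 1800 = 9976 + 756 = 10732
EV(B) = 0.36 × 7300 + 0.28 × 8500 + 0.36 × (-2800) = 2628 + 2380 − 1008 = 4000
Overall = 0.16 × 10732 + 0.84 × 4000 = 1717.12 + 3360 = 5077.12

$5,077.12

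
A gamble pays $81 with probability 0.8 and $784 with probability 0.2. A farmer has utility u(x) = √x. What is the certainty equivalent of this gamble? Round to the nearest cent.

$163.84

E[u] = 0.8·√81 + 0.2·√784 = 0.8·9 + 0.2·28 = 12.8
CE = (12.8)² = 163.84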